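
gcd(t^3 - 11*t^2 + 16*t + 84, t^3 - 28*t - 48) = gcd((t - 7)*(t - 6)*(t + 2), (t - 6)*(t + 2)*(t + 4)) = t^2 - 4*t - 12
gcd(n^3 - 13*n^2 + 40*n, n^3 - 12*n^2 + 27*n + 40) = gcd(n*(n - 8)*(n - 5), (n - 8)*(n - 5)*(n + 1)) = n^2 - 13*n + 40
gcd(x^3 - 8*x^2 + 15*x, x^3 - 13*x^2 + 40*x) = x^2 - 5*x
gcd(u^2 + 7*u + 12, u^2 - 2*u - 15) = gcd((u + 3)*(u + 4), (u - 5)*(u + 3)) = u + 3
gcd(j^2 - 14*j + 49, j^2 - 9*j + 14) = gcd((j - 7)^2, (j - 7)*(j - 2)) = j - 7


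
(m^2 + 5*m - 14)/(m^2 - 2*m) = (m + 7)/m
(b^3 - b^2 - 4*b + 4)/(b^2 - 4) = b - 1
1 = 1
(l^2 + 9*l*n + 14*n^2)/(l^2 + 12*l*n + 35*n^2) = (l + 2*n)/(l + 5*n)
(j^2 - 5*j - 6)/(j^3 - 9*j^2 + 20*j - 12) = (j + 1)/(j^2 - 3*j + 2)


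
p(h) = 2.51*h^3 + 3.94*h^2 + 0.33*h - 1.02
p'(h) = 7.53*h^2 + 7.88*h + 0.33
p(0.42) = -0.00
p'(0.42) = 4.97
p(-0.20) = -0.95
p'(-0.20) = -0.94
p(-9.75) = -1956.11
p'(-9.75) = 639.32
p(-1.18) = -0.05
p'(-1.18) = 1.52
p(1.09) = 7.27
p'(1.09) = 17.87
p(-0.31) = -0.82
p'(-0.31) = -1.39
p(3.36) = 139.78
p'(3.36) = 111.82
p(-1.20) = -0.08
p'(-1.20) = 1.72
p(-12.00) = -3774.90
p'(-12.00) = 990.09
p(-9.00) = -1514.64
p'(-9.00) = 539.34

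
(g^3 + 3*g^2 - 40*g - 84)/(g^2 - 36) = (g^2 + 9*g + 14)/(g + 6)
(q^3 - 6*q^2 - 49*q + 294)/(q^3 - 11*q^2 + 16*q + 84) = (q + 7)/(q + 2)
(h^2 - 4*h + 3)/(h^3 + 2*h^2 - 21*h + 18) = 1/(h + 6)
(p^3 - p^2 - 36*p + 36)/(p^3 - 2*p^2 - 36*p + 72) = (p - 1)/(p - 2)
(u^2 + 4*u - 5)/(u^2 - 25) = (u - 1)/(u - 5)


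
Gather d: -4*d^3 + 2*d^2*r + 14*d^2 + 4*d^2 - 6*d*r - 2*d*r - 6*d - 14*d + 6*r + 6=-4*d^3 + d^2*(2*r + 18) + d*(-8*r - 20) + 6*r + 6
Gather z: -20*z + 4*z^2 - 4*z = 4*z^2 - 24*z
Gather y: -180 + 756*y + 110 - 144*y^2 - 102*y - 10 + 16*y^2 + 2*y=-128*y^2 + 656*y - 80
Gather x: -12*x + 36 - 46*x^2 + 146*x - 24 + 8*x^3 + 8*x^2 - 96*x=8*x^3 - 38*x^2 + 38*x + 12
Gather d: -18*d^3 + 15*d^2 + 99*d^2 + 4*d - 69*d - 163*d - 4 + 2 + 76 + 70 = -18*d^3 + 114*d^2 - 228*d + 144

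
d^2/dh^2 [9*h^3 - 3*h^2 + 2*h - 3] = 54*h - 6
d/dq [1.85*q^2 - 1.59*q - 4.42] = 3.7*q - 1.59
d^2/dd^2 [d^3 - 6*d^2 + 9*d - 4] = 6*d - 12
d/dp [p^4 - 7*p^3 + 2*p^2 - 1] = p*(4*p^2 - 21*p + 4)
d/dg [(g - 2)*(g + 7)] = 2*g + 5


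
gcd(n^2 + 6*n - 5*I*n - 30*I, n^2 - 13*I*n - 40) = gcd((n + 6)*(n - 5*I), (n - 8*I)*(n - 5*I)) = n - 5*I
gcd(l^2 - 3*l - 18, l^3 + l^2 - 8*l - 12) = 1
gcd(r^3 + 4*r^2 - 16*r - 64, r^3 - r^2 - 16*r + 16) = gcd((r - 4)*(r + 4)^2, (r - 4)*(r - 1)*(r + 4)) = r^2 - 16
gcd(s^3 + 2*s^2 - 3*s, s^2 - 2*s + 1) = s - 1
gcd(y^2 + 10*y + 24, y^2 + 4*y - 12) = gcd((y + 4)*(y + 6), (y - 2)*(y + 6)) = y + 6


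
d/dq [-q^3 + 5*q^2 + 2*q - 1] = -3*q^2 + 10*q + 2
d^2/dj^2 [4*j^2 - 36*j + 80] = 8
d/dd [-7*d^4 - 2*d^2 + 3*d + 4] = -28*d^3 - 4*d + 3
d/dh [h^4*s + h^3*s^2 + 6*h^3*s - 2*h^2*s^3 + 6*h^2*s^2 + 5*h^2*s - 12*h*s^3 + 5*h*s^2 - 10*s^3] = s*(4*h^3 + 3*h^2*s + 18*h^2 - 4*h*s^2 + 12*h*s + 10*h - 12*s^2 + 5*s)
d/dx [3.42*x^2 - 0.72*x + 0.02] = 6.84*x - 0.72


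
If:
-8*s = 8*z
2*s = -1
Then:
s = -1/2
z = 1/2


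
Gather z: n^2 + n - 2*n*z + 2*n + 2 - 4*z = n^2 + 3*n + z*(-2*n - 4) + 2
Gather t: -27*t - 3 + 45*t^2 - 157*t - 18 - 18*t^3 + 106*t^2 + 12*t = -18*t^3 + 151*t^2 - 172*t - 21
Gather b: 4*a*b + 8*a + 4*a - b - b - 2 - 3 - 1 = 12*a + b*(4*a - 2) - 6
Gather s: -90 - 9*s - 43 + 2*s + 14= -7*s - 119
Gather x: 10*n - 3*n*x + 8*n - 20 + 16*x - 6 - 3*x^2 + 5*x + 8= 18*n - 3*x^2 + x*(21 - 3*n) - 18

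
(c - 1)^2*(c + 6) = c^3 + 4*c^2 - 11*c + 6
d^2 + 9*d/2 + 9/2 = (d + 3/2)*(d + 3)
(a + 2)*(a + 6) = a^2 + 8*a + 12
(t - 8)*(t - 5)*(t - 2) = t^3 - 15*t^2 + 66*t - 80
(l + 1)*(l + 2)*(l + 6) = l^3 + 9*l^2 + 20*l + 12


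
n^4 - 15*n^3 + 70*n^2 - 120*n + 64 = (n - 8)*(n - 4)*(n - 2)*(n - 1)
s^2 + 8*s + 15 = (s + 3)*(s + 5)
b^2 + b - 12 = (b - 3)*(b + 4)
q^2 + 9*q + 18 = (q + 3)*(q + 6)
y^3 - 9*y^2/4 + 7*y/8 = y*(y - 7/4)*(y - 1/2)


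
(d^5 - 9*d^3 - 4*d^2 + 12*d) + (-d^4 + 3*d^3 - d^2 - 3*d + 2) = d^5 - d^4 - 6*d^3 - 5*d^2 + 9*d + 2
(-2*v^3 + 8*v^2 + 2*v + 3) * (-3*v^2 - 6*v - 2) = 6*v^5 - 12*v^4 - 50*v^3 - 37*v^2 - 22*v - 6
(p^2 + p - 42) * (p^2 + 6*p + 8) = p^4 + 7*p^3 - 28*p^2 - 244*p - 336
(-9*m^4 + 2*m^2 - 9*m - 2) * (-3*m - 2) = 27*m^5 + 18*m^4 - 6*m^3 + 23*m^2 + 24*m + 4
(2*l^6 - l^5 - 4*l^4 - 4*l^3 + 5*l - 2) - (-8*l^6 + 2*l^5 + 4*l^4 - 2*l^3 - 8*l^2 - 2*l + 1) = 10*l^6 - 3*l^5 - 8*l^4 - 2*l^3 + 8*l^2 + 7*l - 3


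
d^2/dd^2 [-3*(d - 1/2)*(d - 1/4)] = -6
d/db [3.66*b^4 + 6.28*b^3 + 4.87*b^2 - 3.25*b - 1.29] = 14.64*b^3 + 18.84*b^2 + 9.74*b - 3.25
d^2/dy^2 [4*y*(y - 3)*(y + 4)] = 24*y + 8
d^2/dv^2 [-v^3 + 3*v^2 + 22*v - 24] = 6 - 6*v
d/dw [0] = 0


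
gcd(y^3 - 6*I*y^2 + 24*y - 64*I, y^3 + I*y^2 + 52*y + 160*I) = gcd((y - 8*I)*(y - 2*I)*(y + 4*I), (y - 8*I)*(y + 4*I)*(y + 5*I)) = y^2 - 4*I*y + 32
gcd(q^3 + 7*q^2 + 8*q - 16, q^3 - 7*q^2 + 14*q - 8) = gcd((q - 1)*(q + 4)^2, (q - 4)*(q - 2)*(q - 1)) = q - 1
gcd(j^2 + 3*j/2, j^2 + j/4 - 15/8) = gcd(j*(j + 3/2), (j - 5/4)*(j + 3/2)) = j + 3/2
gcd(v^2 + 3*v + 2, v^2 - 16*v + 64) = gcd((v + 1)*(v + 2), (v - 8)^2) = 1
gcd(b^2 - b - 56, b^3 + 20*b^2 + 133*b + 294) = b + 7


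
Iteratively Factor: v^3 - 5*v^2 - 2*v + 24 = (v + 2)*(v^2 - 7*v + 12) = (v - 4)*(v + 2)*(v - 3)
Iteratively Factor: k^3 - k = (k)*(k^2 - 1) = k*(k + 1)*(k - 1)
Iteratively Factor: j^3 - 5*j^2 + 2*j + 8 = (j - 4)*(j^2 - j - 2) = (j - 4)*(j + 1)*(j - 2)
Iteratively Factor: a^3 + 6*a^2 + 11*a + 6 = (a + 3)*(a^2 + 3*a + 2) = (a + 1)*(a + 3)*(a + 2)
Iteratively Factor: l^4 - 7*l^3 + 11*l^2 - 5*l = (l)*(l^3 - 7*l^2 + 11*l - 5) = l*(l - 5)*(l^2 - 2*l + 1) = l*(l - 5)*(l - 1)*(l - 1)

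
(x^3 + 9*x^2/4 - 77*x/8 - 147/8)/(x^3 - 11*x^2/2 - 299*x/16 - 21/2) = 2*(2*x^2 + x - 21)/(4*x^2 - 29*x - 24)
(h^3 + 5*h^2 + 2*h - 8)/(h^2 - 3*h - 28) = (h^2 + h - 2)/(h - 7)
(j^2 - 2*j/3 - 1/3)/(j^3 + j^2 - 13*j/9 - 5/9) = 3/(3*j + 5)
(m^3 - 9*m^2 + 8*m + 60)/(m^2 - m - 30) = (m^2 - 3*m - 10)/(m + 5)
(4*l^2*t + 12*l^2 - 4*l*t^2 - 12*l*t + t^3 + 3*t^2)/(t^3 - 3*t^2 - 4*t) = (-4*l^2*t - 12*l^2 + 4*l*t^2 + 12*l*t - t^3 - 3*t^2)/(t*(-t^2 + 3*t + 4))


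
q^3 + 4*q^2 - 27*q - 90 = (q - 5)*(q + 3)*(q + 6)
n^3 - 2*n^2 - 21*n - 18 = (n - 6)*(n + 1)*(n + 3)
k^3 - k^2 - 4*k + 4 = (k - 2)*(k - 1)*(k + 2)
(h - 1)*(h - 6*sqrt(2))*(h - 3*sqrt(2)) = h^3 - 9*sqrt(2)*h^2 - h^2 + 9*sqrt(2)*h + 36*h - 36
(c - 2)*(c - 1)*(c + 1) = c^3 - 2*c^2 - c + 2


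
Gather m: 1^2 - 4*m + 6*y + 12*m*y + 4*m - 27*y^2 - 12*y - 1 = 12*m*y - 27*y^2 - 6*y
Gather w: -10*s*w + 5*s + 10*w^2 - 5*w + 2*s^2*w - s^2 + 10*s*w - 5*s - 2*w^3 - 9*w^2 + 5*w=2*s^2*w - s^2 - 2*w^3 + w^2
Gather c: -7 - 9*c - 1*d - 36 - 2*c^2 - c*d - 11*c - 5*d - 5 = -2*c^2 + c*(-d - 20) - 6*d - 48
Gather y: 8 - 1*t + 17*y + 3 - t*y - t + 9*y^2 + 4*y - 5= -2*t + 9*y^2 + y*(21 - t) + 6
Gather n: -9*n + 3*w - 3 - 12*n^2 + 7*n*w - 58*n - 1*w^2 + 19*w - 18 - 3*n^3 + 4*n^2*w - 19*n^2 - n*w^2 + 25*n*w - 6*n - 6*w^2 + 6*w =-3*n^3 + n^2*(4*w - 31) + n*(-w^2 + 32*w - 73) - 7*w^2 + 28*w - 21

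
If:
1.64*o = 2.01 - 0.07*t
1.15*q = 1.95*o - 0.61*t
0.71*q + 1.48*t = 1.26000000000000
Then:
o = 1.23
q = 2.20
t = -0.20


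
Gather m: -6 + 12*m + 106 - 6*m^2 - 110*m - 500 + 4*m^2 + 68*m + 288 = -2*m^2 - 30*m - 112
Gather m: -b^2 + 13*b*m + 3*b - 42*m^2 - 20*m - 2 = -b^2 + 3*b - 42*m^2 + m*(13*b - 20) - 2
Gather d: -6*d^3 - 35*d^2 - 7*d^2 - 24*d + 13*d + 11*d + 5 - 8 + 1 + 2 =-6*d^3 - 42*d^2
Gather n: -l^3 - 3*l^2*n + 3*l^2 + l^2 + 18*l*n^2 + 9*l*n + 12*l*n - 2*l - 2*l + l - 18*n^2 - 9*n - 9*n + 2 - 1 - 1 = -l^3 + 4*l^2 - 3*l + n^2*(18*l - 18) + n*(-3*l^2 + 21*l - 18)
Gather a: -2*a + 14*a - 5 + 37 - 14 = 12*a + 18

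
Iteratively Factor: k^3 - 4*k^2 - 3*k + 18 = (k - 3)*(k^2 - k - 6) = (k - 3)*(k + 2)*(k - 3)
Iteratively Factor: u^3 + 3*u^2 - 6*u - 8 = (u - 2)*(u^2 + 5*u + 4) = (u - 2)*(u + 4)*(u + 1)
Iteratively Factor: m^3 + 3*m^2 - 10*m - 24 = (m + 4)*(m^2 - m - 6) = (m + 2)*(m + 4)*(m - 3)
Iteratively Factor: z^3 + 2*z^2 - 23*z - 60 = (z - 5)*(z^2 + 7*z + 12) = (z - 5)*(z + 4)*(z + 3)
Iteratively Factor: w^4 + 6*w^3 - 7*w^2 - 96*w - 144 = (w + 3)*(w^3 + 3*w^2 - 16*w - 48) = (w - 4)*(w + 3)*(w^2 + 7*w + 12) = (w - 4)*(w + 3)^2*(w + 4)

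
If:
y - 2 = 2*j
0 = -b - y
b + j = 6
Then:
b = 14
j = -8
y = -14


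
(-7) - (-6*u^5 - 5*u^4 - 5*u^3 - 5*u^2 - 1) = 6*u^5 + 5*u^4 + 5*u^3 + 5*u^2 - 6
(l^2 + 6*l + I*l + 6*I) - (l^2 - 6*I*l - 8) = 6*l + 7*I*l + 8 + 6*I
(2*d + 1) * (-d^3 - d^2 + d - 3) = -2*d^4 - 3*d^3 + d^2 - 5*d - 3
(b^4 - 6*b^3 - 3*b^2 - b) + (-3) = b^4 - 6*b^3 - 3*b^2 - b - 3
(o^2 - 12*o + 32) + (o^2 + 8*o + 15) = 2*o^2 - 4*o + 47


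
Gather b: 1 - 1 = 0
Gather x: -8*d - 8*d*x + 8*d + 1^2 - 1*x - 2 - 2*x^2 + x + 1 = -8*d*x - 2*x^2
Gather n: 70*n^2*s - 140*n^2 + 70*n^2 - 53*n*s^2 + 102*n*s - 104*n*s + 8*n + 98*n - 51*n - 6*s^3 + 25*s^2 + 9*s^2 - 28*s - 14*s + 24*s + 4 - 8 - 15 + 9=n^2*(70*s - 70) + n*(-53*s^2 - 2*s + 55) - 6*s^3 + 34*s^2 - 18*s - 10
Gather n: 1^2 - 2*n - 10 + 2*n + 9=0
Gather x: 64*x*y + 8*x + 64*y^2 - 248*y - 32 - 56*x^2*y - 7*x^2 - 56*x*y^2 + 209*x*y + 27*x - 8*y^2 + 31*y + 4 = x^2*(-56*y - 7) + x*(-56*y^2 + 273*y + 35) + 56*y^2 - 217*y - 28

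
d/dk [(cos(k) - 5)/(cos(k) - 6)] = sin(k)/(cos(k) - 6)^2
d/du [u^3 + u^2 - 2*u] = 3*u^2 + 2*u - 2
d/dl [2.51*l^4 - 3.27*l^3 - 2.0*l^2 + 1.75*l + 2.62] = 10.04*l^3 - 9.81*l^2 - 4.0*l + 1.75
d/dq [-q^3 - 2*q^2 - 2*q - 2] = -3*q^2 - 4*q - 2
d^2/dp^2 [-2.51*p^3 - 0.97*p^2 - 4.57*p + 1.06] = -15.06*p - 1.94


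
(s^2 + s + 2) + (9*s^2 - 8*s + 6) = 10*s^2 - 7*s + 8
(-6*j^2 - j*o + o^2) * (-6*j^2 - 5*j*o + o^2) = 36*j^4 + 36*j^3*o - 7*j^2*o^2 - 6*j*o^3 + o^4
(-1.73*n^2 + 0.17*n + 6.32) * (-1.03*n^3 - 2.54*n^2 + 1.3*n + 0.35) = 1.7819*n^5 + 4.2191*n^4 - 9.1904*n^3 - 16.4373*n^2 + 8.2755*n + 2.212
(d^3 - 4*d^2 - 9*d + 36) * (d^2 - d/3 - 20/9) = d^5 - 13*d^4/3 - 89*d^3/9 + 431*d^2/9 + 8*d - 80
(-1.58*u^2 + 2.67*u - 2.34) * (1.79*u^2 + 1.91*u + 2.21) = -2.8282*u^4 + 1.7615*u^3 - 2.5807*u^2 + 1.4313*u - 5.1714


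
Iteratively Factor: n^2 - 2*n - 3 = (n + 1)*(n - 3)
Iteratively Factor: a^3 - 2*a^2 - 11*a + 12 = (a + 3)*(a^2 - 5*a + 4) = (a - 4)*(a + 3)*(a - 1)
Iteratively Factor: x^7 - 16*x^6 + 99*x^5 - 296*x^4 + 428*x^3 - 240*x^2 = (x)*(x^6 - 16*x^5 + 99*x^4 - 296*x^3 + 428*x^2 - 240*x) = x^2*(x^5 - 16*x^4 + 99*x^3 - 296*x^2 + 428*x - 240) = x^2*(x - 5)*(x^4 - 11*x^3 + 44*x^2 - 76*x + 48) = x^2*(x - 5)*(x - 3)*(x^3 - 8*x^2 + 20*x - 16) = x^2*(x - 5)*(x - 3)*(x - 2)*(x^2 - 6*x + 8) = x^2*(x - 5)*(x - 4)*(x - 3)*(x - 2)*(x - 2)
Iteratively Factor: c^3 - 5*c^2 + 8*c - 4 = (c - 2)*(c^2 - 3*c + 2) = (c - 2)^2*(c - 1)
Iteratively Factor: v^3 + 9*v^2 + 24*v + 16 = (v + 1)*(v^2 + 8*v + 16) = (v + 1)*(v + 4)*(v + 4)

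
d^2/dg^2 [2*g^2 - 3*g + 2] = 4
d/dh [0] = 0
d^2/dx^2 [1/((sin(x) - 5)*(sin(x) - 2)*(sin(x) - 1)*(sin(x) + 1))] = (-16*sin(x)^6/cos(x)^4 + 161*sin(x)^5/cos(x)^4 - 651*sin(x)/cos(x)^2 + 763*sin(x)/cos(x)^4 - 545*tan(x)^4 + 181/cos(x)^2 - 459/cos(x)^4)/((sin(x) - 5)^3*(sin(x) - 2)^3)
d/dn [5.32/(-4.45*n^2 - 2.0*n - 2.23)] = (47.348*n + 10.64)/(4.45*n^2 + 2.0*n + 2.23)^2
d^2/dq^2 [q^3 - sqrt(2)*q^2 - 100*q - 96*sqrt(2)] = 6*q - 2*sqrt(2)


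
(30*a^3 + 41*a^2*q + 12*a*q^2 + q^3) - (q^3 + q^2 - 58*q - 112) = 30*a^3 + 41*a^2*q + 12*a*q^2 - q^2 + 58*q + 112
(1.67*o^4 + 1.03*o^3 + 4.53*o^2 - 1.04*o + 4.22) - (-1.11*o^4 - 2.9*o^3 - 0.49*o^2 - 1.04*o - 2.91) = 2.78*o^4 + 3.93*o^3 + 5.02*o^2 + 7.13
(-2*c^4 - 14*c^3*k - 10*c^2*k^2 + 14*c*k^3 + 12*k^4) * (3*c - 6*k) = -6*c^5 - 30*c^4*k + 54*c^3*k^2 + 102*c^2*k^3 - 48*c*k^4 - 72*k^5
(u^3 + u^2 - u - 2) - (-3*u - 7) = u^3 + u^2 + 2*u + 5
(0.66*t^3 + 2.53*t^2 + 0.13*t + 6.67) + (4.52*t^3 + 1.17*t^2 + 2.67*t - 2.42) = 5.18*t^3 + 3.7*t^2 + 2.8*t + 4.25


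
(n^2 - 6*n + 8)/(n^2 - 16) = (n - 2)/(n + 4)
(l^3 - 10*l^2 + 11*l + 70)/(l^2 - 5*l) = l - 5 - 14/l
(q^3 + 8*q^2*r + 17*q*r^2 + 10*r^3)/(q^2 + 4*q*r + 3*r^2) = (q^2 + 7*q*r + 10*r^2)/(q + 3*r)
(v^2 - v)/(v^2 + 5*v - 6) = v/(v + 6)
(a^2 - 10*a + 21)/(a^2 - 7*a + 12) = (a - 7)/(a - 4)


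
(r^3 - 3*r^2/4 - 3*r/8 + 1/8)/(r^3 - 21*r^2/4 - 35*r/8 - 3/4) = (4*r^2 - 5*r + 1)/(4*r^2 - 23*r - 6)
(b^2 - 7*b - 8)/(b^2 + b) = (b - 8)/b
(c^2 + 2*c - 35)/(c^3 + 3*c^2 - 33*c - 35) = 1/(c + 1)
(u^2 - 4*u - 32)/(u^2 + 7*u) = (u^2 - 4*u - 32)/(u*(u + 7))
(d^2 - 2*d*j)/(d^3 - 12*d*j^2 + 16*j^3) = d/(d^2 + 2*d*j - 8*j^2)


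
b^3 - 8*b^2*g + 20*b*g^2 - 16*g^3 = (b - 4*g)*(b - 2*g)^2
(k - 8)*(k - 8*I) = k^2 - 8*k - 8*I*k + 64*I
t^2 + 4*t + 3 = (t + 1)*(t + 3)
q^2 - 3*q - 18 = (q - 6)*(q + 3)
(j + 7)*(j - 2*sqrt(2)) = j^2 - 2*sqrt(2)*j + 7*j - 14*sqrt(2)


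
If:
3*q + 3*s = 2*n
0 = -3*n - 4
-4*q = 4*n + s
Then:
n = -4/3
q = 56/27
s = -80/27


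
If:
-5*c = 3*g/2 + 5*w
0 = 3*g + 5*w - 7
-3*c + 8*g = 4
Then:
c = -100/71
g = -2/71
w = 503/355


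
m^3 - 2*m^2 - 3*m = m*(m - 3)*(m + 1)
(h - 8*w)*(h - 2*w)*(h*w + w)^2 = h^4*w^2 - 10*h^3*w^3 + 2*h^3*w^2 + 16*h^2*w^4 - 20*h^2*w^3 + h^2*w^2 + 32*h*w^4 - 10*h*w^3 + 16*w^4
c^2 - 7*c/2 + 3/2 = (c - 3)*(c - 1/2)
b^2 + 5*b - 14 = (b - 2)*(b + 7)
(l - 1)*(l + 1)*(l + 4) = l^3 + 4*l^2 - l - 4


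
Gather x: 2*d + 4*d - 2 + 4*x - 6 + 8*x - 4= 6*d + 12*x - 12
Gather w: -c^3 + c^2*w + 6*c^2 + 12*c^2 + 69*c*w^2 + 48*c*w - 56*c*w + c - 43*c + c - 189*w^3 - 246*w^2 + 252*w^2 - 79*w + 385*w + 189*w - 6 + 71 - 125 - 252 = -c^3 + 18*c^2 - 41*c - 189*w^3 + w^2*(69*c + 6) + w*(c^2 - 8*c + 495) - 312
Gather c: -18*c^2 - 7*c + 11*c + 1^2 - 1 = -18*c^2 + 4*c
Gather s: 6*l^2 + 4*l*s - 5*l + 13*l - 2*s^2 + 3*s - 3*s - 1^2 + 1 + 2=6*l^2 + 4*l*s + 8*l - 2*s^2 + 2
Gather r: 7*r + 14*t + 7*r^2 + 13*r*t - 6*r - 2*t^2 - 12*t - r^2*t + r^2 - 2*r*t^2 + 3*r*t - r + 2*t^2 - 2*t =r^2*(8 - t) + r*(-2*t^2 + 16*t)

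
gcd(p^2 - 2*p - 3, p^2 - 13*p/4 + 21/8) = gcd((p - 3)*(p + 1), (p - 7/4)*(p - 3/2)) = 1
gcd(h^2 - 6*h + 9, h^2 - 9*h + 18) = h - 3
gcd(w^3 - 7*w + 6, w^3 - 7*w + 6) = w^3 - 7*w + 6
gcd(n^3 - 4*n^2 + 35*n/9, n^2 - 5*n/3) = n^2 - 5*n/3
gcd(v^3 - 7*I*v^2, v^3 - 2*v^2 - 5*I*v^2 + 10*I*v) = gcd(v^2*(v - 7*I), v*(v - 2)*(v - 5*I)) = v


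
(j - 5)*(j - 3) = j^2 - 8*j + 15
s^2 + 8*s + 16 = (s + 4)^2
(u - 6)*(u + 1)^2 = u^3 - 4*u^2 - 11*u - 6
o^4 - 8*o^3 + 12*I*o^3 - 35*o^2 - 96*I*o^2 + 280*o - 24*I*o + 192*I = (o - 8)*(o + I)*(o + 3*I)*(o + 8*I)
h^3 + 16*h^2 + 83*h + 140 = (h + 4)*(h + 5)*(h + 7)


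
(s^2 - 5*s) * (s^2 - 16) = s^4 - 5*s^3 - 16*s^2 + 80*s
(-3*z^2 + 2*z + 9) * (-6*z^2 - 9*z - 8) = 18*z^4 + 15*z^3 - 48*z^2 - 97*z - 72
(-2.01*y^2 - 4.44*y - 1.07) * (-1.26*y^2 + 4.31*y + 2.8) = 2.5326*y^4 - 3.0687*y^3 - 23.4162*y^2 - 17.0437*y - 2.996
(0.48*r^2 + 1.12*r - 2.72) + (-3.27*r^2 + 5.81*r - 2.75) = -2.79*r^2 + 6.93*r - 5.47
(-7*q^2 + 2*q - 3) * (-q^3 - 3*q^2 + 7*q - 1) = 7*q^5 + 19*q^4 - 52*q^3 + 30*q^2 - 23*q + 3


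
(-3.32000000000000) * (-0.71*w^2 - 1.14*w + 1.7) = 2.3572*w^2 + 3.7848*w - 5.644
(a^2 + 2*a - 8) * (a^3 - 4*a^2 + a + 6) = a^5 - 2*a^4 - 15*a^3 + 40*a^2 + 4*a - 48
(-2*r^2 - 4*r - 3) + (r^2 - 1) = -r^2 - 4*r - 4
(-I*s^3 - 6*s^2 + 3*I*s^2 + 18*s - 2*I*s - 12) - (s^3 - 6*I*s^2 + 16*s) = -s^3 - I*s^3 - 6*s^2 + 9*I*s^2 + 2*s - 2*I*s - 12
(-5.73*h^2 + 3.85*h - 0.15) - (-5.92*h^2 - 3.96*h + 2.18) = 0.19*h^2 + 7.81*h - 2.33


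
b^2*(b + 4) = b^3 + 4*b^2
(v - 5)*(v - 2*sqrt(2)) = v^2 - 5*v - 2*sqrt(2)*v + 10*sqrt(2)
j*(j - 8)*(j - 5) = j^3 - 13*j^2 + 40*j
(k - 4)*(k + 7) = k^2 + 3*k - 28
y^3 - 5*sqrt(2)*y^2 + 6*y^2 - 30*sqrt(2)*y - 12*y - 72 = (y + 6)*(y - 6*sqrt(2))*(y + sqrt(2))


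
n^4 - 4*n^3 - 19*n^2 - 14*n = n*(n - 7)*(n + 1)*(n + 2)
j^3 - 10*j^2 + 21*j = j*(j - 7)*(j - 3)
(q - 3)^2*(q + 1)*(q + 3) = q^4 - 2*q^3 - 12*q^2 + 18*q + 27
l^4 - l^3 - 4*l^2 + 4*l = l*(l - 2)*(l - 1)*(l + 2)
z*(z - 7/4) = z^2 - 7*z/4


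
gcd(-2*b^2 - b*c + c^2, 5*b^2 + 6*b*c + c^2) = b + c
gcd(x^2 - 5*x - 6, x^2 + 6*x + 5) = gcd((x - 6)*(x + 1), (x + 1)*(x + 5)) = x + 1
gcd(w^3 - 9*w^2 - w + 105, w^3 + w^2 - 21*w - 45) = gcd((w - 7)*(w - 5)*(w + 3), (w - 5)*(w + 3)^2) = w^2 - 2*w - 15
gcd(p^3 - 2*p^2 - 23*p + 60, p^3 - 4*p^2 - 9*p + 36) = p^2 - 7*p + 12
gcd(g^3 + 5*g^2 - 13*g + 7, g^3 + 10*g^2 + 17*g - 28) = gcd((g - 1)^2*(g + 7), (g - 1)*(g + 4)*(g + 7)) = g^2 + 6*g - 7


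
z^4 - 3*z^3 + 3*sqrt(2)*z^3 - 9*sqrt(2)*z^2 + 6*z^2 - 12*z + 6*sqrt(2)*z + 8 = (z - 2)*(z - 1)*(z + sqrt(2))*(z + 2*sqrt(2))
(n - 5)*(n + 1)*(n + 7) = n^3 + 3*n^2 - 33*n - 35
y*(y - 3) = y^2 - 3*y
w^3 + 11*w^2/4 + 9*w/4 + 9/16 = (w + 1/2)*(w + 3/4)*(w + 3/2)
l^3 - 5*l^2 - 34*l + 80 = (l - 8)*(l - 2)*(l + 5)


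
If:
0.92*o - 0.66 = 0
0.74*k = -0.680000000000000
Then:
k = -0.92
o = 0.72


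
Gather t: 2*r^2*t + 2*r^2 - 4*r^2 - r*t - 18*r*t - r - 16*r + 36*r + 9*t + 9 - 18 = -2*r^2 + 19*r + t*(2*r^2 - 19*r + 9) - 9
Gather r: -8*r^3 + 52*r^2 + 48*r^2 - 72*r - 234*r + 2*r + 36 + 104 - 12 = -8*r^3 + 100*r^2 - 304*r + 128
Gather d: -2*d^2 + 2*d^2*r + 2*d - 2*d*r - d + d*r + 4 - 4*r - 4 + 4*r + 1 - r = d^2*(2*r - 2) + d*(1 - r) - r + 1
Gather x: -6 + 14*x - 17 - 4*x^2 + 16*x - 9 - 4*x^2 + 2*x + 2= -8*x^2 + 32*x - 30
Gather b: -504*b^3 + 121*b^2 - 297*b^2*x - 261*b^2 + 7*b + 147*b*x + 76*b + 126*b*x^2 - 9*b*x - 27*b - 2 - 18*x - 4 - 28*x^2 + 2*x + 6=-504*b^3 + b^2*(-297*x - 140) + b*(126*x^2 + 138*x + 56) - 28*x^2 - 16*x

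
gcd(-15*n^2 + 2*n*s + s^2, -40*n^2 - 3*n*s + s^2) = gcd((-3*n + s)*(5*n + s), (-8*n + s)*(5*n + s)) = 5*n + s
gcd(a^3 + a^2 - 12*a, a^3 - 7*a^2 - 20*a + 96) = a^2 + a - 12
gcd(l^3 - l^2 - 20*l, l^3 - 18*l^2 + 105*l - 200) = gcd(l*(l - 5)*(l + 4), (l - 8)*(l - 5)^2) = l - 5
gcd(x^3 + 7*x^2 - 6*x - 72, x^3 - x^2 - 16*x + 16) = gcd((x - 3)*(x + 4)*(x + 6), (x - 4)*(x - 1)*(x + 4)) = x + 4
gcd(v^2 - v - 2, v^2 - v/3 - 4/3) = v + 1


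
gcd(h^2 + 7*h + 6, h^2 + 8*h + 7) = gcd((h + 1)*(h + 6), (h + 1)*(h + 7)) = h + 1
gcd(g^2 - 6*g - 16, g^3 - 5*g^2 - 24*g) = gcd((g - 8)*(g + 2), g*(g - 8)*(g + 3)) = g - 8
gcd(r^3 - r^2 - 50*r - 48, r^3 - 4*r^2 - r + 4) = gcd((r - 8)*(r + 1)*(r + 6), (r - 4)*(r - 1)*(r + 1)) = r + 1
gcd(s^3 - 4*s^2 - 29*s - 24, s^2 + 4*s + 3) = s^2 + 4*s + 3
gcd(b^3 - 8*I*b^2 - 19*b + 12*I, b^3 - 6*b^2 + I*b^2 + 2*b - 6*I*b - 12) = b - I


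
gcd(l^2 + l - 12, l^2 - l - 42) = 1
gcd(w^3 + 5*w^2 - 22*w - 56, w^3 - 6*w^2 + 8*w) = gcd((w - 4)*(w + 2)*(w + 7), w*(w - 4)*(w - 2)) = w - 4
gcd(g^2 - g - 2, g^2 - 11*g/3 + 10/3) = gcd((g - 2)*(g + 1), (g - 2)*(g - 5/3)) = g - 2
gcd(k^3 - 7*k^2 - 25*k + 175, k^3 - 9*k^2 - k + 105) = k^2 - 12*k + 35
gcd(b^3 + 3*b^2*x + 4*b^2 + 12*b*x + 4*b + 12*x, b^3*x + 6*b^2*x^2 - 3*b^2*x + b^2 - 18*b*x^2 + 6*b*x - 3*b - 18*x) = 1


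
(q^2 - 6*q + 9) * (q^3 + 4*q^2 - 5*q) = q^5 - 2*q^4 - 20*q^3 + 66*q^2 - 45*q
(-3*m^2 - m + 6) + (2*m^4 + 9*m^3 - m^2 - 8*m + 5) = 2*m^4 + 9*m^3 - 4*m^2 - 9*m + 11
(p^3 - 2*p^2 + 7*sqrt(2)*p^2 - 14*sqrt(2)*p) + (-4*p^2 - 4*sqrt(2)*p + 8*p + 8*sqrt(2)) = p^3 - 6*p^2 + 7*sqrt(2)*p^2 - 18*sqrt(2)*p + 8*p + 8*sqrt(2)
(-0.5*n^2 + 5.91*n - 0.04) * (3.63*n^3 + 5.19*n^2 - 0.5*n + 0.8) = -1.815*n^5 + 18.8583*n^4 + 30.7777*n^3 - 3.5626*n^2 + 4.748*n - 0.032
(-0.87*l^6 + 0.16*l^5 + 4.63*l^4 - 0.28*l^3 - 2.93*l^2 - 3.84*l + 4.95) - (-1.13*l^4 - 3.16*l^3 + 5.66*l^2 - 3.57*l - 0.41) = -0.87*l^6 + 0.16*l^5 + 5.76*l^4 + 2.88*l^3 - 8.59*l^2 - 0.27*l + 5.36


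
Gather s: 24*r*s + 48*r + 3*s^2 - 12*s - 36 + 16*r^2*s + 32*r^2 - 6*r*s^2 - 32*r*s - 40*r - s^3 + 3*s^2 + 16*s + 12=32*r^2 + 8*r - s^3 + s^2*(6 - 6*r) + s*(16*r^2 - 8*r + 4) - 24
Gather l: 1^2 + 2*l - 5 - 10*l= -8*l - 4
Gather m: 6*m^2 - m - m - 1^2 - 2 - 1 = 6*m^2 - 2*m - 4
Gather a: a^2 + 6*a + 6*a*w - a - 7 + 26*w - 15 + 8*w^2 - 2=a^2 + a*(6*w + 5) + 8*w^2 + 26*w - 24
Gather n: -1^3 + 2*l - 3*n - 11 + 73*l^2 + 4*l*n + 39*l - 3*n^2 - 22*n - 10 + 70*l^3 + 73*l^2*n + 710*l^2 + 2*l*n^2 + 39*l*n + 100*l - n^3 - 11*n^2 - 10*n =70*l^3 + 783*l^2 + 141*l - n^3 + n^2*(2*l - 14) + n*(73*l^2 + 43*l - 35) - 22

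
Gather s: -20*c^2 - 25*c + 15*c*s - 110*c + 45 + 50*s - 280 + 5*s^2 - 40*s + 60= -20*c^2 - 135*c + 5*s^2 + s*(15*c + 10) - 175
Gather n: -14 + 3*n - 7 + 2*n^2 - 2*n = 2*n^2 + n - 21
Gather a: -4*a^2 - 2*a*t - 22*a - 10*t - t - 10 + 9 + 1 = -4*a^2 + a*(-2*t - 22) - 11*t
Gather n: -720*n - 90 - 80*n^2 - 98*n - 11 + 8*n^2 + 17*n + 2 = -72*n^2 - 801*n - 99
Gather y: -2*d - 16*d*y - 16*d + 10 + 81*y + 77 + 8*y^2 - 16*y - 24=-18*d + 8*y^2 + y*(65 - 16*d) + 63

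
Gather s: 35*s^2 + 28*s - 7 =35*s^2 + 28*s - 7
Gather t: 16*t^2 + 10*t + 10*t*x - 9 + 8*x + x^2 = 16*t^2 + t*(10*x + 10) + x^2 + 8*x - 9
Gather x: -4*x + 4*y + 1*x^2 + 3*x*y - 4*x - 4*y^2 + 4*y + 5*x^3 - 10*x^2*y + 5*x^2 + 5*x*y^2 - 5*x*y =5*x^3 + x^2*(6 - 10*y) + x*(5*y^2 - 2*y - 8) - 4*y^2 + 8*y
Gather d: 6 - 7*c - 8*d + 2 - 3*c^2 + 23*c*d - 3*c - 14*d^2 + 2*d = -3*c^2 - 10*c - 14*d^2 + d*(23*c - 6) + 8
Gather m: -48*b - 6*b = -54*b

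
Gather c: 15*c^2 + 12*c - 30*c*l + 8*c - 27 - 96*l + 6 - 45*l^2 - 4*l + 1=15*c^2 + c*(20 - 30*l) - 45*l^2 - 100*l - 20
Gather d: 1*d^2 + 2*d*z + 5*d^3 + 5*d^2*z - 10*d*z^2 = 5*d^3 + d^2*(5*z + 1) + d*(-10*z^2 + 2*z)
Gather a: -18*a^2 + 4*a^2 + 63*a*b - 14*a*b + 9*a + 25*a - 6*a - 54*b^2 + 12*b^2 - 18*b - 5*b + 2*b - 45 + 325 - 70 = -14*a^2 + a*(49*b + 28) - 42*b^2 - 21*b + 210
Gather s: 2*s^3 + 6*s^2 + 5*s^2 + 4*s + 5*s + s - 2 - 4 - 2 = 2*s^3 + 11*s^2 + 10*s - 8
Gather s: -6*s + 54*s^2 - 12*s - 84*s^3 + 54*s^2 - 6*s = -84*s^3 + 108*s^2 - 24*s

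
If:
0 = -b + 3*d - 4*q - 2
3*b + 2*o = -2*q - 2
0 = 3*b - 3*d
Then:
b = 2*q + 1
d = 2*q + 1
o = -4*q - 5/2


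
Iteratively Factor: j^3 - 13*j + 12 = (j + 4)*(j^2 - 4*j + 3) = (j - 1)*(j + 4)*(j - 3)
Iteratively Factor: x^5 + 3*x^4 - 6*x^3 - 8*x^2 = (x)*(x^4 + 3*x^3 - 6*x^2 - 8*x) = x*(x + 1)*(x^3 + 2*x^2 - 8*x) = x*(x + 1)*(x + 4)*(x^2 - 2*x) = x*(x - 2)*(x + 1)*(x + 4)*(x)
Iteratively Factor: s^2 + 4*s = (s + 4)*(s)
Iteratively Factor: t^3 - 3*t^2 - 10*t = (t - 5)*(t^2 + 2*t) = t*(t - 5)*(t + 2)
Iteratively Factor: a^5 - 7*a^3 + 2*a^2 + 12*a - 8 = (a - 2)*(a^4 + 2*a^3 - 3*a^2 - 4*a + 4) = (a - 2)*(a + 2)*(a^3 - 3*a + 2) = (a - 2)*(a - 1)*(a + 2)*(a^2 + a - 2) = (a - 2)*(a - 1)^2*(a + 2)*(a + 2)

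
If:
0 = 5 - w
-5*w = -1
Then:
No Solution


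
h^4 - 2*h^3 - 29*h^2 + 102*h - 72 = (h - 4)*(h - 3)*(h - 1)*(h + 6)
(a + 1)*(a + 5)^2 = a^3 + 11*a^2 + 35*a + 25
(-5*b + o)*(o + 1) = -5*b*o - 5*b + o^2 + o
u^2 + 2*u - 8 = (u - 2)*(u + 4)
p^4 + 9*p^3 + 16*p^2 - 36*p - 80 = (p - 2)*(p + 2)*(p + 4)*(p + 5)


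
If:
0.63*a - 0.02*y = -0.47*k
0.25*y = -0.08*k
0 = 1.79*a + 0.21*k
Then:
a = 0.00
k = 0.00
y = 0.00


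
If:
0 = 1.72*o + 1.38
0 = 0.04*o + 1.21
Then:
No Solution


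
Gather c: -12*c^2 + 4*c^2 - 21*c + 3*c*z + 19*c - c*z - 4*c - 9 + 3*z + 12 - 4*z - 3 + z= -8*c^2 + c*(2*z - 6)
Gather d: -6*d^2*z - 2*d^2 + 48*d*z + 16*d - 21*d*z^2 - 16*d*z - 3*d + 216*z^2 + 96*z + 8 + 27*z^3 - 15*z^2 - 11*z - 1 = d^2*(-6*z - 2) + d*(-21*z^2 + 32*z + 13) + 27*z^3 + 201*z^2 + 85*z + 7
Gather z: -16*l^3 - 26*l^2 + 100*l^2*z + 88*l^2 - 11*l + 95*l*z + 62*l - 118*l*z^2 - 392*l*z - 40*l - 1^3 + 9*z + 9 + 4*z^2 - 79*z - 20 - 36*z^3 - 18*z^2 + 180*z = -16*l^3 + 62*l^2 + 11*l - 36*z^3 + z^2*(-118*l - 14) + z*(100*l^2 - 297*l + 110) - 12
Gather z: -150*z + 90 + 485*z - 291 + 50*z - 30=385*z - 231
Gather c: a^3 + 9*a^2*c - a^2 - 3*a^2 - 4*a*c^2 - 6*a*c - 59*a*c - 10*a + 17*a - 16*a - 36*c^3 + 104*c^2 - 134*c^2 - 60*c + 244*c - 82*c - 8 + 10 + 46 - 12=a^3 - 4*a^2 - 9*a - 36*c^3 + c^2*(-4*a - 30) + c*(9*a^2 - 65*a + 102) + 36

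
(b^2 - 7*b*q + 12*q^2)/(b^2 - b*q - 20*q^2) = (-b^2 + 7*b*q - 12*q^2)/(-b^2 + b*q + 20*q^2)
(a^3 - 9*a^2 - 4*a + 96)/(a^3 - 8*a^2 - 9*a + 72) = (a - 4)/(a - 3)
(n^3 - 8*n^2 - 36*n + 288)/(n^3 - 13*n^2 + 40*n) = (n^2 - 36)/(n*(n - 5))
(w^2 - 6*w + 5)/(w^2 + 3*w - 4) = (w - 5)/(w + 4)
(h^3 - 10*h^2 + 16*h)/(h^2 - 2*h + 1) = h*(h^2 - 10*h + 16)/(h^2 - 2*h + 1)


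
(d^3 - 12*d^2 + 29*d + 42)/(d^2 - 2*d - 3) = (d^2 - 13*d + 42)/(d - 3)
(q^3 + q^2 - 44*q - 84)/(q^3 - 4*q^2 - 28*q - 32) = (q^2 - q - 42)/(q^2 - 6*q - 16)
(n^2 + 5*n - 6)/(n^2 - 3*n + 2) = (n + 6)/(n - 2)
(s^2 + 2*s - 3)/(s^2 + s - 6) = (s - 1)/(s - 2)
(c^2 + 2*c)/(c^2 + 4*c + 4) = c/(c + 2)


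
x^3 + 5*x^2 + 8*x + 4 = (x + 1)*(x + 2)^2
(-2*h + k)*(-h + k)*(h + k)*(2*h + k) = 4*h^4 - 5*h^2*k^2 + k^4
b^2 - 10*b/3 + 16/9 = (b - 8/3)*(b - 2/3)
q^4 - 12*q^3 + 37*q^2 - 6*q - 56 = (q - 7)*(q - 4)*(q - 2)*(q + 1)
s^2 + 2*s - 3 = (s - 1)*(s + 3)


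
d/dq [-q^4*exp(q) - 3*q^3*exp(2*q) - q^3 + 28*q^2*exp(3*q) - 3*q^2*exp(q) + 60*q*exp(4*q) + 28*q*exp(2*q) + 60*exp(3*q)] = -q^4*exp(q) - 6*q^3*exp(2*q) - 4*q^3*exp(q) + 84*q^2*exp(3*q) - 9*q^2*exp(2*q) - 3*q^2*exp(q) - 3*q^2 + 240*q*exp(4*q) + 56*q*exp(3*q) + 56*q*exp(2*q) - 6*q*exp(q) + 60*exp(4*q) + 180*exp(3*q) + 28*exp(2*q)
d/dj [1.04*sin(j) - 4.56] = 1.04*cos(j)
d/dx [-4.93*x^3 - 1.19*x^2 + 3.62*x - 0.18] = -14.79*x^2 - 2.38*x + 3.62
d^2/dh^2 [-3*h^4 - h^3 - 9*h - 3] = 6*h*(-6*h - 1)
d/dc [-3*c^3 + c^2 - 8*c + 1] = -9*c^2 + 2*c - 8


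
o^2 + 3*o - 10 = (o - 2)*(o + 5)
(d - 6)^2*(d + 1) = d^3 - 11*d^2 + 24*d + 36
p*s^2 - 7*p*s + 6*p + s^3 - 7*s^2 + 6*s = (p + s)*(s - 6)*(s - 1)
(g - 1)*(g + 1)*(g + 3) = g^3 + 3*g^2 - g - 3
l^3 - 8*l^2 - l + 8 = (l - 8)*(l - 1)*(l + 1)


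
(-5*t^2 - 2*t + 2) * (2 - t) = 5*t^3 - 8*t^2 - 6*t + 4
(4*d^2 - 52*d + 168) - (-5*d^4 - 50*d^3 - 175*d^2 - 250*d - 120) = 5*d^4 + 50*d^3 + 179*d^2 + 198*d + 288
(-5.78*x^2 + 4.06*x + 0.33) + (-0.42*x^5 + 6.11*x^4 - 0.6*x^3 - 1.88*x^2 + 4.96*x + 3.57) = -0.42*x^5 + 6.11*x^4 - 0.6*x^3 - 7.66*x^2 + 9.02*x + 3.9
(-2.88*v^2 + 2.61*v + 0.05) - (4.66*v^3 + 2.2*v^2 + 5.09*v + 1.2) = -4.66*v^3 - 5.08*v^2 - 2.48*v - 1.15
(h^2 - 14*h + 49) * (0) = 0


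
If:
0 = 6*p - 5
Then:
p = 5/6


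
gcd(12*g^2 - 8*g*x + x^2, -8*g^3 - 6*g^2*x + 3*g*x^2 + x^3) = -2*g + x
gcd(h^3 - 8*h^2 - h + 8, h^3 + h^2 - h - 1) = h^2 - 1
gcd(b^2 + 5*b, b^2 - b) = b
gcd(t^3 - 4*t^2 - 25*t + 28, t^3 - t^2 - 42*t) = t - 7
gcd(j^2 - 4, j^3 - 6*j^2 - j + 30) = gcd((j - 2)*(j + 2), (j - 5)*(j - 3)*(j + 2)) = j + 2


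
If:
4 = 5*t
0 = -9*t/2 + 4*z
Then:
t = 4/5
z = 9/10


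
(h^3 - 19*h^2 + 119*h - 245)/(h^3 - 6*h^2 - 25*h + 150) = (h^2 - 14*h + 49)/(h^2 - h - 30)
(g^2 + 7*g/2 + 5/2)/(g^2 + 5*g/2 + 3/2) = (2*g + 5)/(2*g + 3)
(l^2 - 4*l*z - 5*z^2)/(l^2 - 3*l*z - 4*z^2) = (-l + 5*z)/(-l + 4*z)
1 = 1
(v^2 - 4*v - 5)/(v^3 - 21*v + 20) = (v^2 - 4*v - 5)/(v^3 - 21*v + 20)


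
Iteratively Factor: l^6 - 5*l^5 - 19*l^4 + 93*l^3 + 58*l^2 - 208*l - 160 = (l + 4)*(l^5 - 9*l^4 + 17*l^3 + 25*l^2 - 42*l - 40) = (l + 1)*(l + 4)*(l^4 - 10*l^3 + 27*l^2 - 2*l - 40) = (l - 4)*(l + 1)*(l + 4)*(l^3 - 6*l^2 + 3*l + 10) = (l - 5)*(l - 4)*(l + 1)*(l + 4)*(l^2 - l - 2) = (l - 5)*(l - 4)*(l + 1)^2*(l + 4)*(l - 2)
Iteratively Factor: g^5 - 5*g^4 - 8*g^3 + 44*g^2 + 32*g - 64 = (g - 4)*(g^4 - g^3 - 12*g^2 - 4*g + 16) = (g - 4)*(g - 1)*(g^3 - 12*g - 16) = (g - 4)^2*(g - 1)*(g^2 + 4*g + 4) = (g - 4)^2*(g - 1)*(g + 2)*(g + 2)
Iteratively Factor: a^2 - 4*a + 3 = (a - 1)*(a - 3)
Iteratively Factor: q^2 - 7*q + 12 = (q - 3)*(q - 4)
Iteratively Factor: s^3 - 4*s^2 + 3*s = (s)*(s^2 - 4*s + 3) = s*(s - 3)*(s - 1)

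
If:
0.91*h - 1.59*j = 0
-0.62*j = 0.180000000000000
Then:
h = -0.51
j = -0.29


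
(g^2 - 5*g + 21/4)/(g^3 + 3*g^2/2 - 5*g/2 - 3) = (g - 7/2)/(g^2 + 3*g + 2)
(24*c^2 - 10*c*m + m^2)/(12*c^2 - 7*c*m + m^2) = (6*c - m)/(3*c - m)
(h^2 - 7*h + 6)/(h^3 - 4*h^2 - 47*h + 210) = (h - 1)/(h^2 + 2*h - 35)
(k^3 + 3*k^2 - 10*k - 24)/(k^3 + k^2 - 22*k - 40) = (k - 3)/(k - 5)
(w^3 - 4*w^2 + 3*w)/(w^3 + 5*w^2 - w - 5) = w*(w - 3)/(w^2 + 6*w + 5)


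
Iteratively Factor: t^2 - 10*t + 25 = (t - 5)*(t - 5)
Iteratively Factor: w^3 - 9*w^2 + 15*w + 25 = (w + 1)*(w^2 - 10*w + 25) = (w - 5)*(w + 1)*(w - 5)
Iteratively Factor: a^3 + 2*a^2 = (a + 2)*(a^2) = a*(a + 2)*(a)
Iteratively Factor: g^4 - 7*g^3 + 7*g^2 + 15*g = (g + 1)*(g^3 - 8*g^2 + 15*g) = (g - 5)*(g + 1)*(g^2 - 3*g) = g*(g - 5)*(g + 1)*(g - 3)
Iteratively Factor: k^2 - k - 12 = (k - 4)*(k + 3)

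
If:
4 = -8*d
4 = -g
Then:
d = -1/2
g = -4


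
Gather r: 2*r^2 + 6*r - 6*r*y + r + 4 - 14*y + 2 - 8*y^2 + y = 2*r^2 + r*(7 - 6*y) - 8*y^2 - 13*y + 6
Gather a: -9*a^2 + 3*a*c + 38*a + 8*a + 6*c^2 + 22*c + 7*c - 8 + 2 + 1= -9*a^2 + a*(3*c + 46) + 6*c^2 + 29*c - 5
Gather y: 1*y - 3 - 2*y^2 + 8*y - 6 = -2*y^2 + 9*y - 9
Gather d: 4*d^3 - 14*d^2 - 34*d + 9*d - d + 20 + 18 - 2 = 4*d^3 - 14*d^2 - 26*d + 36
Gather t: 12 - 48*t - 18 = -48*t - 6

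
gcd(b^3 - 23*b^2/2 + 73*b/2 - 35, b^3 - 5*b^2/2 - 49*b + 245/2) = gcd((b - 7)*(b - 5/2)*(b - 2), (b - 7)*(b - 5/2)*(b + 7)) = b^2 - 19*b/2 + 35/2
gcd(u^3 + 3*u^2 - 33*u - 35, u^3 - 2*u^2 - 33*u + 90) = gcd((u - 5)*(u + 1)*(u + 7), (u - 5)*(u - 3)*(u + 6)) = u - 5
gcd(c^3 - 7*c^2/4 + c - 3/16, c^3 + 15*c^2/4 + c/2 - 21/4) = 1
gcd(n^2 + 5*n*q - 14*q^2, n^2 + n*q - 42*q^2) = n + 7*q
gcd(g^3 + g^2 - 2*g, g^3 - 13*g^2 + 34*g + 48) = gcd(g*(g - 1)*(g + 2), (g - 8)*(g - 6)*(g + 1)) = 1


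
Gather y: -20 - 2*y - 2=-2*y - 22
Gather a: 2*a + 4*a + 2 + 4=6*a + 6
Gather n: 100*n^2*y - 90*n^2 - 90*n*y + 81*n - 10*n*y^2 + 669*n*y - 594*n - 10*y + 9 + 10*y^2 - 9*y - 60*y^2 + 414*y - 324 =n^2*(100*y - 90) + n*(-10*y^2 + 579*y - 513) - 50*y^2 + 395*y - 315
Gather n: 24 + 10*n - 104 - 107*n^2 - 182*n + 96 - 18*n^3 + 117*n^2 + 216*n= -18*n^3 + 10*n^2 + 44*n + 16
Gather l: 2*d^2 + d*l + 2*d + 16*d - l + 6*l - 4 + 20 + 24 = 2*d^2 + 18*d + l*(d + 5) + 40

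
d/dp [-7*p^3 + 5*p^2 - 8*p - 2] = -21*p^2 + 10*p - 8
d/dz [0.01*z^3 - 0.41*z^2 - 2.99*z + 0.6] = 0.03*z^2 - 0.82*z - 2.99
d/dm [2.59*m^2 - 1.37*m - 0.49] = 5.18*m - 1.37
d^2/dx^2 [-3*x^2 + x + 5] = -6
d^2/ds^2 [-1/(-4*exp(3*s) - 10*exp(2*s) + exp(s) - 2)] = ((-36*exp(2*s) - 40*exp(s) + 1)*(4*exp(3*s) + 10*exp(2*s) - exp(s) + 2) + 2*(12*exp(2*s) + 20*exp(s) - 1)^2*exp(s))*exp(s)/(4*exp(3*s) + 10*exp(2*s) - exp(s) + 2)^3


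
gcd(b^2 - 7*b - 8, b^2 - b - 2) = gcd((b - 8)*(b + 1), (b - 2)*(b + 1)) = b + 1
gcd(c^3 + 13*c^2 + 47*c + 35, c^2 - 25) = c + 5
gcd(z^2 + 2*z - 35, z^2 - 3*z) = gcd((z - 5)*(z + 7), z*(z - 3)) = 1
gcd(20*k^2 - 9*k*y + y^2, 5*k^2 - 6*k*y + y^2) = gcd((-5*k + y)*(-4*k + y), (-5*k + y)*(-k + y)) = -5*k + y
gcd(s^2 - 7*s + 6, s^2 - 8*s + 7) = s - 1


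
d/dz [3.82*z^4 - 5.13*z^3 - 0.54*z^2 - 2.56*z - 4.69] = 15.28*z^3 - 15.39*z^2 - 1.08*z - 2.56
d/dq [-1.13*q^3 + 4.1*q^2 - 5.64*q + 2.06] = -3.39*q^2 + 8.2*q - 5.64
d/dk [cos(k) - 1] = -sin(k)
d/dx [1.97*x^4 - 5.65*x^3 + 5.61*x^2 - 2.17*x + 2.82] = 7.88*x^3 - 16.95*x^2 + 11.22*x - 2.17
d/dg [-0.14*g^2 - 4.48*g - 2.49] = -0.28*g - 4.48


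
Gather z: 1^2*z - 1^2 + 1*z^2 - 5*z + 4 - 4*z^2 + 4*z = 3 - 3*z^2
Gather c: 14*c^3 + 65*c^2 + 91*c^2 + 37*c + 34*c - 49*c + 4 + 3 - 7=14*c^3 + 156*c^2 + 22*c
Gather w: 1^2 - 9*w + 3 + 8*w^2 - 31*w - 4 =8*w^2 - 40*w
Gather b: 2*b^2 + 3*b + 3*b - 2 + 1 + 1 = 2*b^2 + 6*b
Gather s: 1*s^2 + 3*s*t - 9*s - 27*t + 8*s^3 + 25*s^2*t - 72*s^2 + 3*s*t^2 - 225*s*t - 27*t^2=8*s^3 + s^2*(25*t - 71) + s*(3*t^2 - 222*t - 9) - 27*t^2 - 27*t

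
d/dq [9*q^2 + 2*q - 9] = 18*q + 2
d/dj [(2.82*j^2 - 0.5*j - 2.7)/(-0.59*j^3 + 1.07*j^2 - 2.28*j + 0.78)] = (1.6638*j^4 - 0.59*j^3 - 10.6736*j^2 + 10.1772*j - 6.546)/(0.3481*j^6 - 1.2626*j^5 + 3.8353*j^4 - 5.7996*j^3 + 6.8676*j^2 - 3.5568*j + 0.6084)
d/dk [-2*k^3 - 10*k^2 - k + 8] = -6*k^2 - 20*k - 1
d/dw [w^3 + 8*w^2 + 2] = w*(3*w + 16)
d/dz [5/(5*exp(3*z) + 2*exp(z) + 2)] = (-75*exp(2*z) - 10)*exp(z)/(5*exp(3*z) + 2*exp(z) + 2)^2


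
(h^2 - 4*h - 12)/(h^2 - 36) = (h + 2)/(h + 6)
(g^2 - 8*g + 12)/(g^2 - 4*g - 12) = (g - 2)/(g + 2)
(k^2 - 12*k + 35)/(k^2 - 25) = (k - 7)/(k + 5)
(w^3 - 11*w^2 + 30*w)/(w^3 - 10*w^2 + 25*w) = (w - 6)/(w - 5)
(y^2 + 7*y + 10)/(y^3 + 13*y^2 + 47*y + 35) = (y + 2)/(y^2 + 8*y + 7)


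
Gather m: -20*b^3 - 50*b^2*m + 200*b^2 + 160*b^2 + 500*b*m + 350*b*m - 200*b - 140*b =-20*b^3 + 360*b^2 - 340*b + m*(-50*b^2 + 850*b)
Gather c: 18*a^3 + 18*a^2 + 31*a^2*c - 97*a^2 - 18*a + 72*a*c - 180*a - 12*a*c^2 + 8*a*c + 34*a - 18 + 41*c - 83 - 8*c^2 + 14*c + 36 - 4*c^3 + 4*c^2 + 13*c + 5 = 18*a^3 - 79*a^2 - 164*a - 4*c^3 + c^2*(-12*a - 4) + c*(31*a^2 + 80*a + 68) - 60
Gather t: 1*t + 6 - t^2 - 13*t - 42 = -t^2 - 12*t - 36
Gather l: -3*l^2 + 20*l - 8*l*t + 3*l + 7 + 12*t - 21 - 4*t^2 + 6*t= -3*l^2 + l*(23 - 8*t) - 4*t^2 + 18*t - 14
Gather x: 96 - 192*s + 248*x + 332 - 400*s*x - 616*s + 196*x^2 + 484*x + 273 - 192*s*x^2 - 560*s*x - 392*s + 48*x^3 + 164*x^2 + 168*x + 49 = -1200*s + 48*x^3 + x^2*(360 - 192*s) + x*(900 - 960*s) + 750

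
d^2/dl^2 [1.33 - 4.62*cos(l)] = 4.62*cos(l)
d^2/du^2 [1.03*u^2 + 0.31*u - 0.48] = 2.06000000000000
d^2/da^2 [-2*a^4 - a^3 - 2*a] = 6*a*(-4*a - 1)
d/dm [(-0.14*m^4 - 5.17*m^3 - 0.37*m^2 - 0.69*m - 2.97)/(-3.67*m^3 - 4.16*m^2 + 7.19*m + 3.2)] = (0.5138*m^6 + 1.1648*m^5 + 17.1295*m^4 - 81.2012*m^3 - 87.8624*m^2 - 27.0784*m + 19.1463)/(13.4689*m^6 + 30.5344*m^5 - 35.469*m^4 - 83.3088*m^3 + 25.0721*m^2 + 46.016*m + 10.24)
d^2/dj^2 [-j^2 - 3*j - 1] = -2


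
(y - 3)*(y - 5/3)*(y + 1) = y^3 - 11*y^2/3 + y/3 + 5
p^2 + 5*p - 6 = (p - 1)*(p + 6)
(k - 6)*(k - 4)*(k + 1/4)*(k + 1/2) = k^4 - 37*k^3/4 + 133*k^2/8 + 67*k/4 + 3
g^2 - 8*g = g*(g - 8)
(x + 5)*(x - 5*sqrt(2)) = x^2 - 5*sqrt(2)*x + 5*x - 25*sqrt(2)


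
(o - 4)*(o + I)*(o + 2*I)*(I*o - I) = I*o^4 - 3*o^3 - 5*I*o^3 + 15*o^2 + 2*I*o^2 - 12*o + 10*I*o - 8*I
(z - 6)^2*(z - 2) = z^3 - 14*z^2 + 60*z - 72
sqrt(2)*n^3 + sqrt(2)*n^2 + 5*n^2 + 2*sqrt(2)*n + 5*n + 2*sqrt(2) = (n + 1)*(n + 2*sqrt(2))*(sqrt(2)*n + 1)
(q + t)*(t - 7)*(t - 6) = q*t^2 - 13*q*t + 42*q + t^3 - 13*t^2 + 42*t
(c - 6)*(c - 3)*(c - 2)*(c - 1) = c^4 - 12*c^3 + 47*c^2 - 72*c + 36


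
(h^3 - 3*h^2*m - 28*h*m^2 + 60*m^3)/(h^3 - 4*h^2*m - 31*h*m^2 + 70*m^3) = (h - 6*m)/(h - 7*m)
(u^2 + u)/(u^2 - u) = (u + 1)/(u - 1)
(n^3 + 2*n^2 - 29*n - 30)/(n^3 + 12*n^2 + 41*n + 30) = (n - 5)/(n + 5)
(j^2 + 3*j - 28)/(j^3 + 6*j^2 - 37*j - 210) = (j - 4)/(j^2 - j - 30)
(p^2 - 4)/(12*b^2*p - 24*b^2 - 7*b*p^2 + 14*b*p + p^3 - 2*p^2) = (p + 2)/(12*b^2 - 7*b*p + p^2)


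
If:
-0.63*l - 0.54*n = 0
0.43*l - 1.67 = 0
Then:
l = 3.88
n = -4.53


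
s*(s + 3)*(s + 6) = s^3 + 9*s^2 + 18*s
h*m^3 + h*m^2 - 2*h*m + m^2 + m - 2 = (m - 1)*(m + 2)*(h*m + 1)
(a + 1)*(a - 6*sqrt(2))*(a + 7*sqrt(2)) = a^3 + a^2 + sqrt(2)*a^2 - 84*a + sqrt(2)*a - 84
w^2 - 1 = (w - 1)*(w + 1)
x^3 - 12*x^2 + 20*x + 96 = (x - 8)*(x - 6)*(x + 2)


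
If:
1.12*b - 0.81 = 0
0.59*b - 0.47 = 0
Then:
No Solution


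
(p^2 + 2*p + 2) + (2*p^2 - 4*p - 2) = 3*p^2 - 2*p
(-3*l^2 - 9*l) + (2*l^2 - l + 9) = -l^2 - 10*l + 9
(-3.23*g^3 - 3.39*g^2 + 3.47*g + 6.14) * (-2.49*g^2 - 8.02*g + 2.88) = 8.0427*g^5 + 34.3457*g^4 + 9.2451*g^3 - 52.8812*g^2 - 39.2492*g + 17.6832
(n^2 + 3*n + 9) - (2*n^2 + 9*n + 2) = -n^2 - 6*n + 7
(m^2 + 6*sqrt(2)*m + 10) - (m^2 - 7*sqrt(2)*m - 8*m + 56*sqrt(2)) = 8*m + 13*sqrt(2)*m - 56*sqrt(2) + 10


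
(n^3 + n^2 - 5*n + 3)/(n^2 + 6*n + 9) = (n^2 - 2*n + 1)/(n + 3)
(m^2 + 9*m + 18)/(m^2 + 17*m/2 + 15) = 2*(m + 3)/(2*m + 5)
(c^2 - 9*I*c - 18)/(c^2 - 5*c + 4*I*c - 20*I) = (c^2 - 9*I*c - 18)/(c^2 + c*(-5 + 4*I) - 20*I)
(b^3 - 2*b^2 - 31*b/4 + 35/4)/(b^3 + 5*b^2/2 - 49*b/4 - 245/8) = 2*(b - 1)/(2*b + 7)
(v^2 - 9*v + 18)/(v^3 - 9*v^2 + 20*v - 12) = (v - 3)/(v^2 - 3*v + 2)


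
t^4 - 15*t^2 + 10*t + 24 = (t - 3)*(t - 2)*(t + 1)*(t + 4)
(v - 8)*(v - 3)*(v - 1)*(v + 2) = v^4 - 10*v^3 + 11*v^2 + 46*v - 48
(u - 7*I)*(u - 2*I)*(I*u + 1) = I*u^3 + 10*u^2 - 23*I*u - 14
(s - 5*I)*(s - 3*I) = s^2 - 8*I*s - 15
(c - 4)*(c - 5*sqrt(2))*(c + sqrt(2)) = c^3 - 4*sqrt(2)*c^2 - 4*c^2 - 10*c + 16*sqrt(2)*c + 40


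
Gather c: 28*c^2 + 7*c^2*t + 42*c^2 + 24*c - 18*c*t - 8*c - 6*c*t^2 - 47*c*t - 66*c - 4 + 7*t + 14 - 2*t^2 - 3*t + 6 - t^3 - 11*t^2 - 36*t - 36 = c^2*(7*t + 70) + c*(-6*t^2 - 65*t - 50) - t^3 - 13*t^2 - 32*t - 20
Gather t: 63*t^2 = 63*t^2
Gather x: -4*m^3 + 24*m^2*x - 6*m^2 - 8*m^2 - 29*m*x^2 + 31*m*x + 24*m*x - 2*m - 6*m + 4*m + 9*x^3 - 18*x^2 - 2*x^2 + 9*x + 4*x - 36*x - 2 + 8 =-4*m^3 - 14*m^2 - 4*m + 9*x^3 + x^2*(-29*m - 20) + x*(24*m^2 + 55*m - 23) + 6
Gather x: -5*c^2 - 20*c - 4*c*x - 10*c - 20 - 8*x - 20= -5*c^2 - 30*c + x*(-4*c - 8) - 40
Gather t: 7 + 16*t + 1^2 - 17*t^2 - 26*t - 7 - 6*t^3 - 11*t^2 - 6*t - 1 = -6*t^3 - 28*t^2 - 16*t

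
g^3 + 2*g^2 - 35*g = g*(g - 5)*(g + 7)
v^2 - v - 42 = (v - 7)*(v + 6)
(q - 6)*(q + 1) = q^2 - 5*q - 6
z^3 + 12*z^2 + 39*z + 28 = (z + 1)*(z + 4)*(z + 7)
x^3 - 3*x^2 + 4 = (x - 2)^2*(x + 1)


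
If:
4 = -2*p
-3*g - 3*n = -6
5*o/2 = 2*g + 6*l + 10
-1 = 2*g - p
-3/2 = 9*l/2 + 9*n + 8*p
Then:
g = -3/2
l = -34/9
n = 7/2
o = -94/15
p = -2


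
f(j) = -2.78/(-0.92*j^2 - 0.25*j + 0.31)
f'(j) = -2.78*(1.84*j + 0.25)/(-0.92*j^2 - 0.25*j + 0.31)^2 = (-5.1152*j - 0.695)/(0.92*j^2 + 0.25*j - 0.31)^2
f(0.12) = -10.42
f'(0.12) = -18.39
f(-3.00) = 0.39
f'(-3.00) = 0.28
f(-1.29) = 3.09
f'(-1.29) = 7.31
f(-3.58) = 0.26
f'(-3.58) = 0.16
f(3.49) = 0.24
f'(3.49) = -0.13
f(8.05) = 0.05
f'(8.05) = -0.01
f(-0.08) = -8.58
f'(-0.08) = -2.72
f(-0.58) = -19.10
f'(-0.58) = 107.29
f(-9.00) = 0.04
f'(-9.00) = 0.01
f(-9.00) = 0.04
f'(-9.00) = 0.01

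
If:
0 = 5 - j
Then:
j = 5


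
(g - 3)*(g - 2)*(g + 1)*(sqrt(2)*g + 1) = sqrt(2)*g^4 - 4*sqrt(2)*g^3 + g^3 - 4*g^2 + sqrt(2)*g^2 + g + 6*sqrt(2)*g + 6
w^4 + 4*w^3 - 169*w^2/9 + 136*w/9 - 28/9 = (w - 2)*(w - 2/3)*(w - 1/3)*(w + 7)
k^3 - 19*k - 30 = (k - 5)*(k + 2)*(k + 3)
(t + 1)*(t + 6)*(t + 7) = t^3 + 14*t^2 + 55*t + 42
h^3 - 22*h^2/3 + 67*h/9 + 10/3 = (h - 6)*(h - 5/3)*(h + 1/3)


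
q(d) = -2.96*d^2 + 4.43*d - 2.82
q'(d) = 4.43 - 5.92*d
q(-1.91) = -22.08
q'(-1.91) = 15.74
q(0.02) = -2.73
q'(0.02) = 4.31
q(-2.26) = -27.95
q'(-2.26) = 17.81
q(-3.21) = -47.54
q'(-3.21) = 23.43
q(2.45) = -9.73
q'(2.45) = -10.07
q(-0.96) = -9.80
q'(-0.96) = 10.11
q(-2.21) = -27.07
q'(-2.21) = 17.51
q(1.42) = -2.50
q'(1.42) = -3.98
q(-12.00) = -482.22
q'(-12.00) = 75.47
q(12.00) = -375.90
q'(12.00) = -66.61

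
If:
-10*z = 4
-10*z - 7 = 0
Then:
No Solution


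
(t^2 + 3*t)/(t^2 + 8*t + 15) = t/(t + 5)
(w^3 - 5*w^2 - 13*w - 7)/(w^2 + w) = w - 6 - 7/w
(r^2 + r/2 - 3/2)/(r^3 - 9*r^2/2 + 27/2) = (r - 1)/(r^2 - 6*r + 9)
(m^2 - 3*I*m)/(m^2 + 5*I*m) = (m - 3*I)/(m + 5*I)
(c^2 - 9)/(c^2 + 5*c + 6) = (c - 3)/(c + 2)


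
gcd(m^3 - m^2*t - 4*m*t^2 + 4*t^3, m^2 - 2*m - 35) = 1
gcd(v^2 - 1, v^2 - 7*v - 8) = v + 1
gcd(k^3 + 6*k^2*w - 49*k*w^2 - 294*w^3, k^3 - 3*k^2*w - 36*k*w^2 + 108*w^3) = k + 6*w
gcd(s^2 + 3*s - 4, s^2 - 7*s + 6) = s - 1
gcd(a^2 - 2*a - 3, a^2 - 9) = a - 3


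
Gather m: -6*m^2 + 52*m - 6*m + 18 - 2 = -6*m^2 + 46*m + 16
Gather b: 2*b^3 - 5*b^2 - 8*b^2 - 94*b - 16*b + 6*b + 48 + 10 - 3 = 2*b^3 - 13*b^2 - 104*b + 55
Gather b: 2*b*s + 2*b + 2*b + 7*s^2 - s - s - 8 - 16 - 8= b*(2*s + 4) + 7*s^2 - 2*s - 32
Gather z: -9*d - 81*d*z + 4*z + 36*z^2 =-9*d + 36*z^2 + z*(4 - 81*d)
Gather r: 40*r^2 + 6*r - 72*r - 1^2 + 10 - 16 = 40*r^2 - 66*r - 7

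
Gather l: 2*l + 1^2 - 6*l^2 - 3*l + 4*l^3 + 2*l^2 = 4*l^3 - 4*l^2 - l + 1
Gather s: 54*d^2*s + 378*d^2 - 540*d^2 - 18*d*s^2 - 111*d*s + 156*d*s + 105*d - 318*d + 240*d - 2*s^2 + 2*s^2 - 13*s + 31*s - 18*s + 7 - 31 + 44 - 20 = -162*d^2 - 18*d*s^2 + 27*d + s*(54*d^2 + 45*d)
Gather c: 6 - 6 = 0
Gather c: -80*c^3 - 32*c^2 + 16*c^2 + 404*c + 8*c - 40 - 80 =-80*c^3 - 16*c^2 + 412*c - 120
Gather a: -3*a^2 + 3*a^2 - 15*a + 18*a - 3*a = 0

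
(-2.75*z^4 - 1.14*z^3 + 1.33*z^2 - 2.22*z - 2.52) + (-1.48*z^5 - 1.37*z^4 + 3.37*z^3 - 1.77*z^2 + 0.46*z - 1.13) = -1.48*z^5 - 4.12*z^4 + 2.23*z^3 - 0.44*z^2 - 1.76*z - 3.65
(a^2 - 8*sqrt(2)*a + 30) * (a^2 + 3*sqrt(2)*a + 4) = a^4 - 5*sqrt(2)*a^3 - 14*a^2 + 58*sqrt(2)*a + 120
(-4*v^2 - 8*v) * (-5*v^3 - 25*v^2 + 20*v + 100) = 20*v^5 + 140*v^4 + 120*v^3 - 560*v^2 - 800*v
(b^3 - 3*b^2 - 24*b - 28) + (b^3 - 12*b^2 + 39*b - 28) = 2*b^3 - 15*b^2 + 15*b - 56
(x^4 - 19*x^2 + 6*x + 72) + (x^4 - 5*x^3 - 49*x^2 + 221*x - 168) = 2*x^4 - 5*x^3 - 68*x^2 + 227*x - 96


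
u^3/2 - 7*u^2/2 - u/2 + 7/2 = (u/2 + 1/2)*(u - 7)*(u - 1)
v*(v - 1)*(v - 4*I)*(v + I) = v^4 - v^3 - 3*I*v^3 + 4*v^2 + 3*I*v^2 - 4*v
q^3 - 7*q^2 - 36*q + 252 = (q - 7)*(q - 6)*(q + 6)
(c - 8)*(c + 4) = c^2 - 4*c - 32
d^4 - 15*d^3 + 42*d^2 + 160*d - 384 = (d - 8)^2*(d - 2)*(d + 3)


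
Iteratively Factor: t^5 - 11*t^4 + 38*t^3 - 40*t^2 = (t)*(t^4 - 11*t^3 + 38*t^2 - 40*t) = t*(t - 4)*(t^3 - 7*t^2 + 10*t) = t*(t - 5)*(t - 4)*(t^2 - 2*t) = t*(t - 5)*(t - 4)*(t - 2)*(t)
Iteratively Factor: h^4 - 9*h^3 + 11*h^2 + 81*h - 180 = (h - 5)*(h^3 - 4*h^2 - 9*h + 36) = (h - 5)*(h - 3)*(h^2 - h - 12) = (h - 5)*(h - 3)*(h + 3)*(h - 4)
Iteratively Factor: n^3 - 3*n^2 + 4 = (n - 2)*(n^2 - n - 2) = (n - 2)*(n + 1)*(n - 2)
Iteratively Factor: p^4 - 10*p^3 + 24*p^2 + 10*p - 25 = (p - 5)*(p^3 - 5*p^2 - p + 5) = (p - 5)*(p + 1)*(p^2 - 6*p + 5) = (p - 5)^2*(p + 1)*(p - 1)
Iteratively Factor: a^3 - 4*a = (a - 2)*(a^2 + 2*a) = (a - 2)*(a + 2)*(a)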